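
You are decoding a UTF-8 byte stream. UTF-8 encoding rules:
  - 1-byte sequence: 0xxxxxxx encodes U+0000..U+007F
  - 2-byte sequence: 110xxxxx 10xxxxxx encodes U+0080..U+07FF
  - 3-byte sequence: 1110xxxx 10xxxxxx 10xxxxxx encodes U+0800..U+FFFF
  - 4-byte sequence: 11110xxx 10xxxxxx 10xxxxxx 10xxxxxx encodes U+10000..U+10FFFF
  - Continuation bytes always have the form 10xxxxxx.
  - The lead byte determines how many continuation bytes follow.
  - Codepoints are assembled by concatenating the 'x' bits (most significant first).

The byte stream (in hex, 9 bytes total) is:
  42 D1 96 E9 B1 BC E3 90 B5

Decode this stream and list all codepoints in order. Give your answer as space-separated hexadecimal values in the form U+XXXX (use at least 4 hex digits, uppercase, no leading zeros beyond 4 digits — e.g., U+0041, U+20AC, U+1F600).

Byte[0]=42: 1-byte ASCII. cp=U+0042
Byte[1]=D1: 2-byte lead, need 1 cont bytes. acc=0x11
Byte[2]=96: continuation. acc=(acc<<6)|0x16=0x456
Completed: cp=U+0456 (starts at byte 1)
Byte[3]=E9: 3-byte lead, need 2 cont bytes. acc=0x9
Byte[4]=B1: continuation. acc=(acc<<6)|0x31=0x271
Byte[5]=BC: continuation. acc=(acc<<6)|0x3C=0x9C7C
Completed: cp=U+9C7C (starts at byte 3)
Byte[6]=E3: 3-byte lead, need 2 cont bytes. acc=0x3
Byte[7]=90: continuation. acc=(acc<<6)|0x10=0xD0
Byte[8]=B5: continuation. acc=(acc<<6)|0x35=0x3435
Completed: cp=U+3435 (starts at byte 6)

Answer: U+0042 U+0456 U+9C7C U+3435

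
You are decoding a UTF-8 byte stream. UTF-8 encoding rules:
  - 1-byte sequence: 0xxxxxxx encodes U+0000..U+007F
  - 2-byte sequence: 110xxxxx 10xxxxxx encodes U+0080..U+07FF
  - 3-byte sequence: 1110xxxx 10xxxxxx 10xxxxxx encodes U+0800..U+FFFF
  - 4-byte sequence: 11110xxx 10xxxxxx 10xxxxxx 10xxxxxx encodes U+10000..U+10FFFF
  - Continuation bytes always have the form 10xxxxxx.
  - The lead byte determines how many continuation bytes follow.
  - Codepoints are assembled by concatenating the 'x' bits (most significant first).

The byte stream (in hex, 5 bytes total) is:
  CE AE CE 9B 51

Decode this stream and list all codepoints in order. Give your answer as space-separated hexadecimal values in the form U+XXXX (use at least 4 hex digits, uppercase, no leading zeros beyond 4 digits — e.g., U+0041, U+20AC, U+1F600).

Byte[0]=CE: 2-byte lead, need 1 cont bytes. acc=0xE
Byte[1]=AE: continuation. acc=(acc<<6)|0x2E=0x3AE
Completed: cp=U+03AE (starts at byte 0)
Byte[2]=CE: 2-byte lead, need 1 cont bytes. acc=0xE
Byte[3]=9B: continuation. acc=(acc<<6)|0x1B=0x39B
Completed: cp=U+039B (starts at byte 2)
Byte[4]=51: 1-byte ASCII. cp=U+0051

Answer: U+03AE U+039B U+0051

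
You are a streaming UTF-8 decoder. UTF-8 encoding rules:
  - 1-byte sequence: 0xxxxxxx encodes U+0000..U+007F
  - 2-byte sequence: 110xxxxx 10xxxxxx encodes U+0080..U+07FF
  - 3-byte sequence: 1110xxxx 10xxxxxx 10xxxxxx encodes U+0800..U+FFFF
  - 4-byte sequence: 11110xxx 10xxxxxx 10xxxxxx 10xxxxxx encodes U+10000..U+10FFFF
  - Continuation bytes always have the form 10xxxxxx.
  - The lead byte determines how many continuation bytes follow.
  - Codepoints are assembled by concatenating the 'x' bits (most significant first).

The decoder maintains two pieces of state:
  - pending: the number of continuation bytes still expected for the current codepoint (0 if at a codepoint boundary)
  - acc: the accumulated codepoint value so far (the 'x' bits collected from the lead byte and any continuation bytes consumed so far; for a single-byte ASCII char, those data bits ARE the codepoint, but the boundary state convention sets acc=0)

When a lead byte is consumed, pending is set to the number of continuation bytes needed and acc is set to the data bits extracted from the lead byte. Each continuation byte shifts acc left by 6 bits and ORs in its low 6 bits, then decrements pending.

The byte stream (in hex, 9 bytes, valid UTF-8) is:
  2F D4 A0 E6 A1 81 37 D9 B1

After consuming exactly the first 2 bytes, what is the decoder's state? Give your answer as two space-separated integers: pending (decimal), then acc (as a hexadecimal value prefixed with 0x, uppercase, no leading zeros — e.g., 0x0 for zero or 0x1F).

Byte[0]=2F: 1-byte. pending=0, acc=0x0
Byte[1]=D4: 2-byte lead. pending=1, acc=0x14

Answer: 1 0x14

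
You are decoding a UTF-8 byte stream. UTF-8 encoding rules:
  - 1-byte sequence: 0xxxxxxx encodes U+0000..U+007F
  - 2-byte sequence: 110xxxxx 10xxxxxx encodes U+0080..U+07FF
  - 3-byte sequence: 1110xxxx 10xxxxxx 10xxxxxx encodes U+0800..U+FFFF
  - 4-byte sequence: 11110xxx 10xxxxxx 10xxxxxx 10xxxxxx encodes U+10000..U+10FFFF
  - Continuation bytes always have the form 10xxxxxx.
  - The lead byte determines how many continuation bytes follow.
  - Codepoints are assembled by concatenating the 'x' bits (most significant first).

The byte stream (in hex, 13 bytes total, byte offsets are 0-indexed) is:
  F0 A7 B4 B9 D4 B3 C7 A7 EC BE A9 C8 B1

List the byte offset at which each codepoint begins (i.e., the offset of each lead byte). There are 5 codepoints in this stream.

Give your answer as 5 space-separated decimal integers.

Byte[0]=F0: 4-byte lead, need 3 cont bytes. acc=0x0
Byte[1]=A7: continuation. acc=(acc<<6)|0x27=0x27
Byte[2]=B4: continuation. acc=(acc<<6)|0x34=0x9F4
Byte[3]=B9: continuation. acc=(acc<<6)|0x39=0x27D39
Completed: cp=U+27D39 (starts at byte 0)
Byte[4]=D4: 2-byte lead, need 1 cont bytes. acc=0x14
Byte[5]=B3: continuation. acc=(acc<<6)|0x33=0x533
Completed: cp=U+0533 (starts at byte 4)
Byte[6]=C7: 2-byte lead, need 1 cont bytes. acc=0x7
Byte[7]=A7: continuation. acc=(acc<<6)|0x27=0x1E7
Completed: cp=U+01E7 (starts at byte 6)
Byte[8]=EC: 3-byte lead, need 2 cont bytes. acc=0xC
Byte[9]=BE: continuation. acc=(acc<<6)|0x3E=0x33E
Byte[10]=A9: continuation. acc=(acc<<6)|0x29=0xCFA9
Completed: cp=U+CFA9 (starts at byte 8)
Byte[11]=C8: 2-byte lead, need 1 cont bytes. acc=0x8
Byte[12]=B1: continuation. acc=(acc<<6)|0x31=0x231
Completed: cp=U+0231 (starts at byte 11)

Answer: 0 4 6 8 11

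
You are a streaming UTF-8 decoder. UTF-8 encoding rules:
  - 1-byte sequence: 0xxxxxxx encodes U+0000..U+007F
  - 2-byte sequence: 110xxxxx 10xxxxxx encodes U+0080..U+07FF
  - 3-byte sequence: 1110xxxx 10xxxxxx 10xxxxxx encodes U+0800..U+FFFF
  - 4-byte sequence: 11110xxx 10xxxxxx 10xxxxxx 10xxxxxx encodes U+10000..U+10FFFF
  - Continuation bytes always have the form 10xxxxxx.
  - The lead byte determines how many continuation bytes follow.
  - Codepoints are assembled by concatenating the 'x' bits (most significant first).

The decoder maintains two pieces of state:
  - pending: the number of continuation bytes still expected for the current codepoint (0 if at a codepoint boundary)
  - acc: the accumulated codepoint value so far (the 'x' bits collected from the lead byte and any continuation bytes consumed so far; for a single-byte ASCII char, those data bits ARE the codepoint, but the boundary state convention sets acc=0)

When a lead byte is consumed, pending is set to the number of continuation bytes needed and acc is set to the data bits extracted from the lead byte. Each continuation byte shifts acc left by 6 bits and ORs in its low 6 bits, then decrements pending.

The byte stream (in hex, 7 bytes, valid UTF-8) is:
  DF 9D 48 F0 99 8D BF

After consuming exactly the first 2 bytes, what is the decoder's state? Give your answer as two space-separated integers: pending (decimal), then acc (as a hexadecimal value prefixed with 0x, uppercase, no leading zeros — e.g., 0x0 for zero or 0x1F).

Answer: 0 0x7DD

Derivation:
Byte[0]=DF: 2-byte lead. pending=1, acc=0x1F
Byte[1]=9D: continuation. acc=(acc<<6)|0x1D=0x7DD, pending=0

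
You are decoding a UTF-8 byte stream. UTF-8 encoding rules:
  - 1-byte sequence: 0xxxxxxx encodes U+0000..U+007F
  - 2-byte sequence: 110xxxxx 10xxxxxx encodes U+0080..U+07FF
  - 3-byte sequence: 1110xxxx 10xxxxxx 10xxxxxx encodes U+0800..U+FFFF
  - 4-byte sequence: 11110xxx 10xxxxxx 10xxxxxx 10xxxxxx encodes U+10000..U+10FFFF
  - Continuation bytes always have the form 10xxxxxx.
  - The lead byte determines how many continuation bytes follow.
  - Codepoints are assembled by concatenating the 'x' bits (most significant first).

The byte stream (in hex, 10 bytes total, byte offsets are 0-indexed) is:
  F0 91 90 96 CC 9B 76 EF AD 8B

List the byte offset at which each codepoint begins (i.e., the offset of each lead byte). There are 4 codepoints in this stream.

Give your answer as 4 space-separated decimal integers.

Byte[0]=F0: 4-byte lead, need 3 cont bytes. acc=0x0
Byte[1]=91: continuation. acc=(acc<<6)|0x11=0x11
Byte[2]=90: continuation. acc=(acc<<6)|0x10=0x450
Byte[3]=96: continuation. acc=(acc<<6)|0x16=0x11416
Completed: cp=U+11416 (starts at byte 0)
Byte[4]=CC: 2-byte lead, need 1 cont bytes. acc=0xC
Byte[5]=9B: continuation. acc=(acc<<6)|0x1B=0x31B
Completed: cp=U+031B (starts at byte 4)
Byte[6]=76: 1-byte ASCII. cp=U+0076
Byte[7]=EF: 3-byte lead, need 2 cont bytes. acc=0xF
Byte[8]=AD: continuation. acc=(acc<<6)|0x2D=0x3ED
Byte[9]=8B: continuation. acc=(acc<<6)|0x0B=0xFB4B
Completed: cp=U+FB4B (starts at byte 7)

Answer: 0 4 6 7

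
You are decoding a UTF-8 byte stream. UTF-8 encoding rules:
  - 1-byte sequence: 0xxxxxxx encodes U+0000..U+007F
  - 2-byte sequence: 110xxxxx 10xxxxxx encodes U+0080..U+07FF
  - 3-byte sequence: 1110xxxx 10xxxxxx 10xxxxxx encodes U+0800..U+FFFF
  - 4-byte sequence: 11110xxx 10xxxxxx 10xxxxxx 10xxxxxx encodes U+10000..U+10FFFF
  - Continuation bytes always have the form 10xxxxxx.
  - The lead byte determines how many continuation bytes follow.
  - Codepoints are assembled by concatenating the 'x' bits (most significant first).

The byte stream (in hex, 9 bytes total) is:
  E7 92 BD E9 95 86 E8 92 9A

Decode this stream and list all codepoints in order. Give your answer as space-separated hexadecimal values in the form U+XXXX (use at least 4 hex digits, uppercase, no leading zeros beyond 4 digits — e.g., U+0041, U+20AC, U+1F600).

Byte[0]=E7: 3-byte lead, need 2 cont bytes. acc=0x7
Byte[1]=92: continuation. acc=(acc<<6)|0x12=0x1D2
Byte[2]=BD: continuation. acc=(acc<<6)|0x3D=0x74BD
Completed: cp=U+74BD (starts at byte 0)
Byte[3]=E9: 3-byte lead, need 2 cont bytes. acc=0x9
Byte[4]=95: continuation. acc=(acc<<6)|0x15=0x255
Byte[5]=86: continuation. acc=(acc<<6)|0x06=0x9546
Completed: cp=U+9546 (starts at byte 3)
Byte[6]=E8: 3-byte lead, need 2 cont bytes. acc=0x8
Byte[7]=92: continuation. acc=(acc<<6)|0x12=0x212
Byte[8]=9A: continuation. acc=(acc<<6)|0x1A=0x849A
Completed: cp=U+849A (starts at byte 6)

Answer: U+74BD U+9546 U+849A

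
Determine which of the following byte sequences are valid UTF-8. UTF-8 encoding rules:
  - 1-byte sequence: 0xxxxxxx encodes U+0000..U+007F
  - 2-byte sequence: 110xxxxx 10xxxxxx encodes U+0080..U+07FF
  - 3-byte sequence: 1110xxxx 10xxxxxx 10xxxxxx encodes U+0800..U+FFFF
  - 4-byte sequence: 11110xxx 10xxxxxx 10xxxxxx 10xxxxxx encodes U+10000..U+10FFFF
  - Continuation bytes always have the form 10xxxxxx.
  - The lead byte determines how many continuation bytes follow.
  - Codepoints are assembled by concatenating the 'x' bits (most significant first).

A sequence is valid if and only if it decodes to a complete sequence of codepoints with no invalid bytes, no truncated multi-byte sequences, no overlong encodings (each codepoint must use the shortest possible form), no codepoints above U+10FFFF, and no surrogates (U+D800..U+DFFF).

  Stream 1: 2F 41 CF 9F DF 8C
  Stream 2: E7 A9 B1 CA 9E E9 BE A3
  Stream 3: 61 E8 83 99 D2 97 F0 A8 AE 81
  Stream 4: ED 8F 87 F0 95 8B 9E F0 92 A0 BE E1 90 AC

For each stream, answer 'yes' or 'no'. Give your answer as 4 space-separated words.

Answer: yes yes yes yes

Derivation:
Stream 1: decodes cleanly. VALID
Stream 2: decodes cleanly. VALID
Stream 3: decodes cleanly. VALID
Stream 4: decodes cleanly. VALID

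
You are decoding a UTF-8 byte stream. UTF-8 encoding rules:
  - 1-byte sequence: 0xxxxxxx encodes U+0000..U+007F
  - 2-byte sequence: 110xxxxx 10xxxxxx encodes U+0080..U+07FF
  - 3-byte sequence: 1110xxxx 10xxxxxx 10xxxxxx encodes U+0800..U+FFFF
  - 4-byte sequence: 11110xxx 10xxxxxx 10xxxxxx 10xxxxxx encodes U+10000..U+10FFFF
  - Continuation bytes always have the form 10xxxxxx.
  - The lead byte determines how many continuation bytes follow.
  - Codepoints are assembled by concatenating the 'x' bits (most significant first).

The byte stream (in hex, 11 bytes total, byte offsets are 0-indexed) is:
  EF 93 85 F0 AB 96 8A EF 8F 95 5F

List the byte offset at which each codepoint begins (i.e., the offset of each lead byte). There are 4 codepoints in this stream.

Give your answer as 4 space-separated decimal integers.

Answer: 0 3 7 10

Derivation:
Byte[0]=EF: 3-byte lead, need 2 cont bytes. acc=0xF
Byte[1]=93: continuation. acc=(acc<<6)|0x13=0x3D3
Byte[2]=85: continuation. acc=(acc<<6)|0x05=0xF4C5
Completed: cp=U+F4C5 (starts at byte 0)
Byte[3]=F0: 4-byte lead, need 3 cont bytes. acc=0x0
Byte[4]=AB: continuation. acc=(acc<<6)|0x2B=0x2B
Byte[5]=96: continuation. acc=(acc<<6)|0x16=0xAD6
Byte[6]=8A: continuation. acc=(acc<<6)|0x0A=0x2B58A
Completed: cp=U+2B58A (starts at byte 3)
Byte[7]=EF: 3-byte lead, need 2 cont bytes. acc=0xF
Byte[8]=8F: continuation. acc=(acc<<6)|0x0F=0x3CF
Byte[9]=95: continuation. acc=(acc<<6)|0x15=0xF3D5
Completed: cp=U+F3D5 (starts at byte 7)
Byte[10]=5F: 1-byte ASCII. cp=U+005F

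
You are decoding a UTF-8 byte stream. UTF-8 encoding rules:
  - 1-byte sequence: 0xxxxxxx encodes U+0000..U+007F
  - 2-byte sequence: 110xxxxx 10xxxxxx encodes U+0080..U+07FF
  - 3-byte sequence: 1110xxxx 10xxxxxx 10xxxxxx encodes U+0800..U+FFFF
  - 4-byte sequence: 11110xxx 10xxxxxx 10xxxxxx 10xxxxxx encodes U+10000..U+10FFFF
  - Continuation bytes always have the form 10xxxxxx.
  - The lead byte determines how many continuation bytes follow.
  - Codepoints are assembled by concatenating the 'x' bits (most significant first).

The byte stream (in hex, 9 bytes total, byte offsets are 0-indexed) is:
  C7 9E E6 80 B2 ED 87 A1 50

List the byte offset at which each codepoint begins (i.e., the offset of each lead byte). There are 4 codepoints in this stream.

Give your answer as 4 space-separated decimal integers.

Answer: 0 2 5 8

Derivation:
Byte[0]=C7: 2-byte lead, need 1 cont bytes. acc=0x7
Byte[1]=9E: continuation. acc=(acc<<6)|0x1E=0x1DE
Completed: cp=U+01DE (starts at byte 0)
Byte[2]=E6: 3-byte lead, need 2 cont bytes. acc=0x6
Byte[3]=80: continuation. acc=(acc<<6)|0x00=0x180
Byte[4]=B2: continuation. acc=(acc<<6)|0x32=0x6032
Completed: cp=U+6032 (starts at byte 2)
Byte[5]=ED: 3-byte lead, need 2 cont bytes. acc=0xD
Byte[6]=87: continuation. acc=(acc<<6)|0x07=0x347
Byte[7]=A1: continuation. acc=(acc<<6)|0x21=0xD1E1
Completed: cp=U+D1E1 (starts at byte 5)
Byte[8]=50: 1-byte ASCII. cp=U+0050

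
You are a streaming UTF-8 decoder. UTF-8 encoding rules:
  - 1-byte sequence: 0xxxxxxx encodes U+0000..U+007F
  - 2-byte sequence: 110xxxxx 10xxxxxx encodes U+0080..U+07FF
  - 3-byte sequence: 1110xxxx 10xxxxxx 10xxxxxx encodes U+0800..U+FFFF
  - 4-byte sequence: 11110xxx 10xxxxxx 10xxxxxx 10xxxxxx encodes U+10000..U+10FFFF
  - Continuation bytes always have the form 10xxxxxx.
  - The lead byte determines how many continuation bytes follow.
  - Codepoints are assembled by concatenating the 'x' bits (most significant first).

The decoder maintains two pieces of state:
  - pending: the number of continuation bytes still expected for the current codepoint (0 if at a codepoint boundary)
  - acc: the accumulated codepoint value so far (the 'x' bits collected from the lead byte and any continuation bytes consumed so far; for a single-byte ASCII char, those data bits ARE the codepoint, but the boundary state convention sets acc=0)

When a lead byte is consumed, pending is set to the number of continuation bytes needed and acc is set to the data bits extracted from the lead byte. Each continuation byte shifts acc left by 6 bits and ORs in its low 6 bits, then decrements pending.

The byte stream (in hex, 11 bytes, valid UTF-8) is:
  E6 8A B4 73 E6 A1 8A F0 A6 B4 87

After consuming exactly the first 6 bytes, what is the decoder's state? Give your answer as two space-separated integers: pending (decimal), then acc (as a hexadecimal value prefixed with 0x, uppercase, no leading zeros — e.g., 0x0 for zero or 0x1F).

Answer: 1 0x1A1

Derivation:
Byte[0]=E6: 3-byte lead. pending=2, acc=0x6
Byte[1]=8A: continuation. acc=(acc<<6)|0x0A=0x18A, pending=1
Byte[2]=B4: continuation. acc=(acc<<6)|0x34=0x62B4, pending=0
Byte[3]=73: 1-byte. pending=0, acc=0x0
Byte[4]=E6: 3-byte lead. pending=2, acc=0x6
Byte[5]=A1: continuation. acc=(acc<<6)|0x21=0x1A1, pending=1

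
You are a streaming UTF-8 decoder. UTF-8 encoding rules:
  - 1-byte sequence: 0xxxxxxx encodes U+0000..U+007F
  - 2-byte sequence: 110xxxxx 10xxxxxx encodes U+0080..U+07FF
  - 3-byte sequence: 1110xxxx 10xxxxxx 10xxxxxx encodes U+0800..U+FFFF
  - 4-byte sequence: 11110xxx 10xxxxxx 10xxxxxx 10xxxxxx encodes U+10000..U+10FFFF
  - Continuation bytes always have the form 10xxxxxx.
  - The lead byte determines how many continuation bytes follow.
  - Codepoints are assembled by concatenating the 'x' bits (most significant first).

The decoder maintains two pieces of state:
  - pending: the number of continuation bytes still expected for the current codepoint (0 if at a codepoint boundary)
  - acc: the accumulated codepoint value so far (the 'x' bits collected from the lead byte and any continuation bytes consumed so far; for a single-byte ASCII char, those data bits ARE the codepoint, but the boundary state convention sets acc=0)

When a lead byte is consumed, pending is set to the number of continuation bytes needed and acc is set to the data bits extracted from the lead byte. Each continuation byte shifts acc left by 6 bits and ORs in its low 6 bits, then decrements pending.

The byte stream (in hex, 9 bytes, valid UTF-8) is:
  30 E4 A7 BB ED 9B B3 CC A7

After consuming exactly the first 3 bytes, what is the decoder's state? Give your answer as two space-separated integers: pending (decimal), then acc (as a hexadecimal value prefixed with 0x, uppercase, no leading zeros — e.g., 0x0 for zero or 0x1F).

Byte[0]=30: 1-byte. pending=0, acc=0x0
Byte[1]=E4: 3-byte lead. pending=2, acc=0x4
Byte[2]=A7: continuation. acc=(acc<<6)|0x27=0x127, pending=1

Answer: 1 0x127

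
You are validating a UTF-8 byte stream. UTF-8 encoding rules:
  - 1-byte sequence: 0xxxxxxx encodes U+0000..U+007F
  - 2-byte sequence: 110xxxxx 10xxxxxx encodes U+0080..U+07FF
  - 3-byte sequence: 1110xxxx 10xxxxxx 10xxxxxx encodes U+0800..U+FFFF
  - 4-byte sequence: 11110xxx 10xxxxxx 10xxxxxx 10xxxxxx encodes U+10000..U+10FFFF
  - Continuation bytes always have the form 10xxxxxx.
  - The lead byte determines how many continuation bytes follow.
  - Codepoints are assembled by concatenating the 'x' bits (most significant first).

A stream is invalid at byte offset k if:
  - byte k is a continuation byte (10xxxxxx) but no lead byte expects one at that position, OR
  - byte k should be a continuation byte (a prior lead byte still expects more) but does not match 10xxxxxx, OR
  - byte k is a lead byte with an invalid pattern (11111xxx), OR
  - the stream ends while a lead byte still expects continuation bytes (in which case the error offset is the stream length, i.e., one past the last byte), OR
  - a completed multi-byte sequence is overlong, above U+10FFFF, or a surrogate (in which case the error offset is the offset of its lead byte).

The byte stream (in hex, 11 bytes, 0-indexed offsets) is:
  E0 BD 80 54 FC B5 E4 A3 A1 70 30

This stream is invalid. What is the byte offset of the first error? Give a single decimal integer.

Byte[0]=E0: 3-byte lead, need 2 cont bytes. acc=0x0
Byte[1]=BD: continuation. acc=(acc<<6)|0x3D=0x3D
Byte[2]=80: continuation. acc=(acc<<6)|0x00=0xF40
Completed: cp=U+0F40 (starts at byte 0)
Byte[3]=54: 1-byte ASCII. cp=U+0054
Byte[4]=FC: INVALID lead byte (not 0xxx/110x/1110/11110)

Answer: 4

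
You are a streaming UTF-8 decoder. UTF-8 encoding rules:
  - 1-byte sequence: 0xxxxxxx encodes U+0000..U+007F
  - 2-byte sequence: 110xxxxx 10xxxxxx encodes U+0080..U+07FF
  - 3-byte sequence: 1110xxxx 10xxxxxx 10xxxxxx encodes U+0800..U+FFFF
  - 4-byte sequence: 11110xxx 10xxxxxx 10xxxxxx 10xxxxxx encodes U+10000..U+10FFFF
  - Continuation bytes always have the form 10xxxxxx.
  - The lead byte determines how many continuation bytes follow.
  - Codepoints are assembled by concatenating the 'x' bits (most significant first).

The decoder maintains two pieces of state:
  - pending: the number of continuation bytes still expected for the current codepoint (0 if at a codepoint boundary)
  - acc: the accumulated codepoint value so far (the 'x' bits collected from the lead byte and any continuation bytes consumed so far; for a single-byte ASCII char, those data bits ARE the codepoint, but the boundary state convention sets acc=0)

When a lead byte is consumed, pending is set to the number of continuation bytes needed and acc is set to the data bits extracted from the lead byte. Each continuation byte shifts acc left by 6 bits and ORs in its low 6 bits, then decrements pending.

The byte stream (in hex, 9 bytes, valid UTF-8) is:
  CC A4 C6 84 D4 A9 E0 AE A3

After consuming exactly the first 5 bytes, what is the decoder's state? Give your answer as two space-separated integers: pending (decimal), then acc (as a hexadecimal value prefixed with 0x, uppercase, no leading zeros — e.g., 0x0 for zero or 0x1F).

Byte[0]=CC: 2-byte lead. pending=1, acc=0xC
Byte[1]=A4: continuation. acc=(acc<<6)|0x24=0x324, pending=0
Byte[2]=C6: 2-byte lead. pending=1, acc=0x6
Byte[3]=84: continuation. acc=(acc<<6)|0x04=0x184, pending=0
Byte[4]=D4: 2-byte lead. pending=1, acc=0x14

Answer: 1 0x14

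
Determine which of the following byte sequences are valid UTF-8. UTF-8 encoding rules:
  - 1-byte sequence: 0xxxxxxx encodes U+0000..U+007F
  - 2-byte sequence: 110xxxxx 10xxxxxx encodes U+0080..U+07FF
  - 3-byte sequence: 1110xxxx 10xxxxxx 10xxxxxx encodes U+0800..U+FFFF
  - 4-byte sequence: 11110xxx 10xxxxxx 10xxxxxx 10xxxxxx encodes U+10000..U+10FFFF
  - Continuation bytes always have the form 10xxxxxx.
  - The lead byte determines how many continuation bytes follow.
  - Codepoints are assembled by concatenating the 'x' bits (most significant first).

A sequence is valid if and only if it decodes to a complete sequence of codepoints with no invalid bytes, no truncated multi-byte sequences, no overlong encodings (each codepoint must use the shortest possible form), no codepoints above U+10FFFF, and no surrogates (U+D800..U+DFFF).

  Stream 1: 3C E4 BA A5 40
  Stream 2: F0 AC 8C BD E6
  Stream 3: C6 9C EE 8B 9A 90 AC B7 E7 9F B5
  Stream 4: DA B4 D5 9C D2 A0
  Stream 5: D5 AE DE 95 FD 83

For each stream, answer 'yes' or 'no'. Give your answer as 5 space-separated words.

Stream 1: decodes cleanly. VALID
Stream 2: error at byte offset 5. INVALID
Stream 3: error at byte offset 5. INVALID
Stream 4: decodes cleanly. VALID
Stream 5: error at byte offset 4. INVALID

Answer: yes no no yes no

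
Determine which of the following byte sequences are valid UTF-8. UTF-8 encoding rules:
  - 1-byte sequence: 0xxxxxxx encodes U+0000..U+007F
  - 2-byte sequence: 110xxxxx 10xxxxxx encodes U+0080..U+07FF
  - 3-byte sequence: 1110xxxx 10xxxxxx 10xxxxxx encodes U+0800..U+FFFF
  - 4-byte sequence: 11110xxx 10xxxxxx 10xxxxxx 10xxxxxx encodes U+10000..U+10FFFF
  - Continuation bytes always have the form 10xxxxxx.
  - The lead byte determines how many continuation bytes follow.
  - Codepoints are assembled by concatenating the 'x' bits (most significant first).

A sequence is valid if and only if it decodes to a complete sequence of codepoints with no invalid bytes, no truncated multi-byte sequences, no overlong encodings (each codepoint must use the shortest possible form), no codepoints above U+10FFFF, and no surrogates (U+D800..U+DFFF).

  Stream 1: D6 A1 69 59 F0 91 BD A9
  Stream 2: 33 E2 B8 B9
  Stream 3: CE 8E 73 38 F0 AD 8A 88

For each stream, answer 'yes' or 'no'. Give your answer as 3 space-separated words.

Stream 1: decodes cleanly. VALID
Stream 2: decodes cleanly. VALID
Stream 3: decodes cleanly. VALID

Answer: yes yes yes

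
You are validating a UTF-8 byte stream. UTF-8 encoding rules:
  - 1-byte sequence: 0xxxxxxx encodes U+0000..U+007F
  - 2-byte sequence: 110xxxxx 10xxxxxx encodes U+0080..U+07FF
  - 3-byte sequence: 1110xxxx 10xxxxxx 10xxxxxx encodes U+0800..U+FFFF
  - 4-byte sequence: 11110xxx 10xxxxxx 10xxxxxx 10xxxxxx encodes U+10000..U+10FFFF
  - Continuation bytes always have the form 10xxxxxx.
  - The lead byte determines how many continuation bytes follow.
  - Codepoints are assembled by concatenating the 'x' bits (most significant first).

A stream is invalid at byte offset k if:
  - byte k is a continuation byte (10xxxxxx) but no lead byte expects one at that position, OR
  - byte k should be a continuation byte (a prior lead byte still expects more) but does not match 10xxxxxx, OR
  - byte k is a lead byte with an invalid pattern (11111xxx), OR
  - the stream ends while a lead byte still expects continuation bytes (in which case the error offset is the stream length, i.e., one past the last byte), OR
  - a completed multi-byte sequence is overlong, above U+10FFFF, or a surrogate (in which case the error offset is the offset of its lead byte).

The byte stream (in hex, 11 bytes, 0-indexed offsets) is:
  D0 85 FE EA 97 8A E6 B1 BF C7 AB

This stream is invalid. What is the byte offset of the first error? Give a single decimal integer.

Answer: 2

Derivation:
Byte[0]=D0: 2-byte lead, need 1 cont bytes. acc=0x10
Byte[1]=85: continuation. acc=(acc<<6)|0x05=0x405
Completed: cp=U+0405 (starts at byte 0)
Byte[2]=FE: INVALID lead byte (not 0xxx/110x/1110/11110)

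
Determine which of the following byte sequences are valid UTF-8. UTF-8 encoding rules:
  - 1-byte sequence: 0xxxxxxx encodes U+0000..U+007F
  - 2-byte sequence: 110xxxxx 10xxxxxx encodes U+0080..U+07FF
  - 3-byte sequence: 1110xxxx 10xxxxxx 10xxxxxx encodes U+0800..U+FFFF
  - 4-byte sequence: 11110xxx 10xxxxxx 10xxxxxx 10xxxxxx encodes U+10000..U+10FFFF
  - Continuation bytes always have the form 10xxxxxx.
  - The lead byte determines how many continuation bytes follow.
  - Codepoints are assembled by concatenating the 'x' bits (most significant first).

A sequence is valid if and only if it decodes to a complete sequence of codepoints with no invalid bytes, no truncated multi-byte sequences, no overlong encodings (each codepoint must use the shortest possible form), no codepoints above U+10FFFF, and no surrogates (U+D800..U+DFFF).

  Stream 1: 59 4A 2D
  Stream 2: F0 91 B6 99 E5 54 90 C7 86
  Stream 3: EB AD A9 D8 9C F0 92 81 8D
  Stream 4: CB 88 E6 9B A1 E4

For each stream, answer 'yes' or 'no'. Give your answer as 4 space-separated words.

Stream 1: decodes cleanly. VALID
Stream 2: error at byte offset 5. INVALID
Stream 3: decodes cleanly. VALID
Stream 4: error at byte offset 6. INVALID

Answer: yes no yes no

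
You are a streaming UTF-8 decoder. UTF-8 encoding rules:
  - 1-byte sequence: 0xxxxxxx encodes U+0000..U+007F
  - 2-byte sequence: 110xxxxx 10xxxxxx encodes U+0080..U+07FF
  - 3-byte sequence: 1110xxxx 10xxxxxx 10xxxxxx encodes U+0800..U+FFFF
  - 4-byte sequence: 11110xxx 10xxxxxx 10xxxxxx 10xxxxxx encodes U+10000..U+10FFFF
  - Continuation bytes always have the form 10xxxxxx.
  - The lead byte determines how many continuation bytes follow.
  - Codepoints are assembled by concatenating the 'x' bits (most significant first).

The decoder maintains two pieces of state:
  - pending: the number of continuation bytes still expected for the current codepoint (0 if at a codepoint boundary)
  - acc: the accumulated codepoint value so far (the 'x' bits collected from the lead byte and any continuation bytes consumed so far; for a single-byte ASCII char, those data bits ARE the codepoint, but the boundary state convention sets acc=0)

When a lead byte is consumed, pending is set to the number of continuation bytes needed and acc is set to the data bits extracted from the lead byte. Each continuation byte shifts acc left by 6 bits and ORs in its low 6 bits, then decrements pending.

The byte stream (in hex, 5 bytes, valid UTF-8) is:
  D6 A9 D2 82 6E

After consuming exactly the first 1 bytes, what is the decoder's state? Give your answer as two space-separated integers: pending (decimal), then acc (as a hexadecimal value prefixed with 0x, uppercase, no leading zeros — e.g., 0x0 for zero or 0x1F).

Answer: 1 0x16

Derivation:
Byte[0]=D6: 2-byte lead. pending=1, acc=0x16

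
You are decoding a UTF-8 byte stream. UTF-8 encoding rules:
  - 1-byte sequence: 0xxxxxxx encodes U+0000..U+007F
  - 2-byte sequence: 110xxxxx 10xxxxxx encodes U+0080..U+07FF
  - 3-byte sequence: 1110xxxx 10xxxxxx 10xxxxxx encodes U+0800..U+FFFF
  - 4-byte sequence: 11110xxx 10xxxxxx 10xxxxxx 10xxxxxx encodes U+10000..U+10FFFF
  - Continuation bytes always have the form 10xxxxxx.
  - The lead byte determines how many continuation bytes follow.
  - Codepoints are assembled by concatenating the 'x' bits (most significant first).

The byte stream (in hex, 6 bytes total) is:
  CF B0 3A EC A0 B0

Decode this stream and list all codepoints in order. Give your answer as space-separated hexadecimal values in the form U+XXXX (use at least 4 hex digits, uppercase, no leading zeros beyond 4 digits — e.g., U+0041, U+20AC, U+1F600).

Answer: U+03F0 U+003A U+C830

Derivation:
Byte[0]=CF: 2-byte lead, need 1 cont bytes. acc=0xF
Byte[1]=B0: continuation. acc=(acc<<6)|0x30=0x3F0
Completed: cp=U+03F0 (starts at byte 0)
Byte[2]=3A: 1-byte ASCII. cp=U+003A
Byte[3]=EC: 3-byte lead, need 2 cont bytes. acc=0xC
Byte[4]=A0: continuation. acc=(acc<<6)|0x20=0x320
Byte[5]=B0: continuation. acc=(acc<<6)|0x30=0xC830
Completed: cp=U+C830 (starts at byte 3)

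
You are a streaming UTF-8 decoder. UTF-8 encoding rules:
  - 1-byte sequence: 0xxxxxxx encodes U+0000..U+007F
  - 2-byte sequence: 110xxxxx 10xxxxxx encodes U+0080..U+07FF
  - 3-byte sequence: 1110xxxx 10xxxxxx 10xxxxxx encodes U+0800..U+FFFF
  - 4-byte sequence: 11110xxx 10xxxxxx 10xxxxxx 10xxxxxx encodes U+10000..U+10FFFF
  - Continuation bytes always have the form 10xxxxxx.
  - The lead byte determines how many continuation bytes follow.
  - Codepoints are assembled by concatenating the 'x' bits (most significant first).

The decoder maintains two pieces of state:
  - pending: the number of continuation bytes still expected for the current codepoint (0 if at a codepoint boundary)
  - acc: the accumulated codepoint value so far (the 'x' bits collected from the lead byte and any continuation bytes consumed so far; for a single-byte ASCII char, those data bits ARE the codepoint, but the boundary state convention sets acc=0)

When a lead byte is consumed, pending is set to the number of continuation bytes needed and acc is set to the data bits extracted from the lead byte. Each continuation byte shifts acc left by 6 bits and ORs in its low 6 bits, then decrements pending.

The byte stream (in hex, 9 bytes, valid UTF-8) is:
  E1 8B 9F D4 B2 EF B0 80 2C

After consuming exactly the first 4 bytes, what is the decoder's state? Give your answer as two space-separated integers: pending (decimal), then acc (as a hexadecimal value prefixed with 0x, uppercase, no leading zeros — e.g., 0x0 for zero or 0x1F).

Answer: 1 0x14

Derivation:
Byte[0]=E1: 3-byte lead. pending=2, acc=0x1
Byte[1]=8B: continuation. acc=(acc<<6)|0x0B=0x4B, pending=1
Byte[2]=9F: continuation. acc=(acc<<6)|0x1F=0x12DF, pending=0
Byte[3]=D4: 2-byte lead. pending=1, acc=0x14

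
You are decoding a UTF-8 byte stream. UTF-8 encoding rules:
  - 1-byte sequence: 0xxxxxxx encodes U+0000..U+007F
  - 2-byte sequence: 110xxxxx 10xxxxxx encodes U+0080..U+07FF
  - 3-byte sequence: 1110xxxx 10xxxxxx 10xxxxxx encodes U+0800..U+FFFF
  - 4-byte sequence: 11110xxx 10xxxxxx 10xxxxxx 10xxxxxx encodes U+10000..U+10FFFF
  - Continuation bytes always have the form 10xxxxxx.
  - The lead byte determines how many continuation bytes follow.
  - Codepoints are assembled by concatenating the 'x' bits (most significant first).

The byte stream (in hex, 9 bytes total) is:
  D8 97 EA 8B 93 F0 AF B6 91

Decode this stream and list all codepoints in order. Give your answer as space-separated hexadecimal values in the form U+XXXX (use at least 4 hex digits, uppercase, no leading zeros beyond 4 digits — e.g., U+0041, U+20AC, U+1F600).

Answer: U+0617 U+A2D3 U+2FD91

Derivation:
Byte[0]=D8: 2-byte lead, need 1 cont bytes. acc=0x18
Byte[1]=97: continuation. acc=(acc<<6)|0x17=0x617
Completed: cp=U+0617 (starts at byte 0)
Byte[2]=EA: 3-byte lead, need 2 cont bytes. acc=0xA
Byte[3]=8B: continuation. acc=(acc<<6)|0x0B=0x28B
Byte[4]=93: continuation. acc=(acc<<6)|0x13=0xA2D3
Completed: cp=U+A2D3 (starts at byte 2)
Byte[5]=F0: 4-byte lead, need 3 cont bytes. acc=0x0
Byte[6]=AF: continuation. acc=(acc<<6)|0x2F=0x2F
Byte[7]=B6: continuation. acc=(acc<<6)|0x36=0xBF6
Byte[8]=91: continuation. acc=(acc<<6)|0x11=0x2FD91
Completed: cp=U+2FD91 (starts at byte 5)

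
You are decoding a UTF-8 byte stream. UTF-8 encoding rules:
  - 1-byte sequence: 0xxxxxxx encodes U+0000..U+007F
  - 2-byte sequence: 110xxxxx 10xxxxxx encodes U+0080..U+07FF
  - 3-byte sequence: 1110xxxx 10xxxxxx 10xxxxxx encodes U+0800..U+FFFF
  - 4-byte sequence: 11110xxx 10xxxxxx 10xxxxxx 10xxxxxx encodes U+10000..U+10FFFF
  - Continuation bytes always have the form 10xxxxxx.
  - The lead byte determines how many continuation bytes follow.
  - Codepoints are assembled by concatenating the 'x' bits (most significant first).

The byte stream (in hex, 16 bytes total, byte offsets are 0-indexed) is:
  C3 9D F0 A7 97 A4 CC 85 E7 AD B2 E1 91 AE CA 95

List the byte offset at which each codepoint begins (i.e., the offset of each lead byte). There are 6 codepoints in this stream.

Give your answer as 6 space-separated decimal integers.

Byte[0]=C3: 2-byte lead, need 1 cont bytes. acc=0x3
Byte[1]=9D: continuation. acc=(acc<<6)|0x1D=0xDD
Completed: cp=U+00DD (starts at byte 0)
Byte[2]=F0: 4-byte lead, need 3 cont bytes. acc=0x0
Byte[3]=A7: continuation. acc=(acc<<6)|0x27=0x27
Byte[4]=97: continuation. acc=(acc<<6)|0x17=0x9D7
Byte[5]=A4: continuation. acc=(acc<<6)|0x24=0x275E4
Completed: cp=U+275E4 (starts at byte 2)
Byte[6]=CC: 2-byte lead, need 1 cont bytes. acc=0xC
Byte[7]=85: continuation. acc=(acc<<6)|0x05=0x305
Completed: cp=U+0305 (starts at byte 6)
Byte[8]=E7: 3-byte lead, need 2 cont bytes. acc=0x7
Byte[9]=AD: continuation. acc=(acc<<6)|0x2D=0x1ED
Byte[10]=B2: continuation. acc=(acc<<6)|0x32=0x7B72
Completed: cp=U+7B72 (starts at byte 8)
Byte[11]=E1: 3-byte lead, need 2 cont bytes. acc=0x1
Byte[12]=91: continuation. acc=(acc<<6)|0x11=0x51
Byte[13]=AE: continuation. acc=(acc<<6)|0x2E=0x146E
Completed: cp=U+146E (starts at byte 11)
Byte[14]=CA: 2-byte lead, need 1 cont bytes. acc=0xA
Byte[15]=95: continuation. acc=(acc<<6)|0x15=0x295
Completed: cp=U+0295 (starts at byte 14)

Answer: 0 2 6 8 11 14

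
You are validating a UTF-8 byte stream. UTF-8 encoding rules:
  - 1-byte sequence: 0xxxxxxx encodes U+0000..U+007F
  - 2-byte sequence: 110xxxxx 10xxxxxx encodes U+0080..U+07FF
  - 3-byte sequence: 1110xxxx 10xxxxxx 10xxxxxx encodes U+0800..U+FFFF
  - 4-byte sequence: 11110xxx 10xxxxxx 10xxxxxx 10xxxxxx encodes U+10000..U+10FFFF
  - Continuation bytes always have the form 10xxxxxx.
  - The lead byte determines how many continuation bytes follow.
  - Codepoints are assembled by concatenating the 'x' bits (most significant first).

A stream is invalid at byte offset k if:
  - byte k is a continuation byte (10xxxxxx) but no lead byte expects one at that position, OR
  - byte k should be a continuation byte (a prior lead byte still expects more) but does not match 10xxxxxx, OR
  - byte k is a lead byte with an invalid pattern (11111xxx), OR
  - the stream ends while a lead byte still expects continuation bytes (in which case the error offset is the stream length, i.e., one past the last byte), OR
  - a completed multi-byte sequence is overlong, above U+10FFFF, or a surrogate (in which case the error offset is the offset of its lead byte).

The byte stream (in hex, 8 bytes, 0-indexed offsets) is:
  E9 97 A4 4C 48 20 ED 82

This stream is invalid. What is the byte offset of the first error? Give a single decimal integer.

Byte[0]=E9: 3-byte lead, need 2 cont bytes. acc=0x9
Byte[1]=97: continuation. acc=(acc<<6)|0x17=0x257
Byte[2]=A4: continuation. acc=(acc<<6)|0x24=0x95E4
Completed: cp=U+95E4 (starts at byte 0)
Byte[3]=4C: 1-byte ASCII. cp=U+004C
Byte[4]=48: 1-byte ASCII. cp=U+0048
Byte[5]=20: 1-byte ASCII. cp=U+0020
Byte[6]=ED: 3-byte lead, need 2 cont bytes. acc=0xD
Byte[7]=82: continuation. acc=(acc<<6)|0x02=0x342
Byte[8]: stream ended, expected continuation. INVALID

Answer: 8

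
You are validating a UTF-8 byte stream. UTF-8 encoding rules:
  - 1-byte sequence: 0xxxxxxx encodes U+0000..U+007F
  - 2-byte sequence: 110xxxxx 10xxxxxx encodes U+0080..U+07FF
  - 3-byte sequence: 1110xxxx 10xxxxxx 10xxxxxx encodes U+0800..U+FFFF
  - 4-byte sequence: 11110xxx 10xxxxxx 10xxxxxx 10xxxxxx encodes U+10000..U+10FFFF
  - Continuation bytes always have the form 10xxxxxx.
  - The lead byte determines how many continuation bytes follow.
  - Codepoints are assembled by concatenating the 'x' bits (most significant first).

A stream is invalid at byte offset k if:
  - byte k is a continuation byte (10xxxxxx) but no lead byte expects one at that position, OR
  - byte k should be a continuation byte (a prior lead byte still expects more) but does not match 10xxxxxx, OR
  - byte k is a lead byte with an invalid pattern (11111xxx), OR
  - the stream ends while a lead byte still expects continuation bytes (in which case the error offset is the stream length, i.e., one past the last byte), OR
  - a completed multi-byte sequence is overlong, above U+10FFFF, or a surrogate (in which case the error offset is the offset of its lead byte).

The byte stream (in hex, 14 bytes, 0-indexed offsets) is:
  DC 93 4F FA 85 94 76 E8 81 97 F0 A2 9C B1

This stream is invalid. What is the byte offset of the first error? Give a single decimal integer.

Answer: 3

Derivation:
Byte[0]=DC: 2-byte lead, need 1 cont bytes. acc=0x1C
Byte[1]=93: continuation. acc=(acc<<6)|0x13=0x713
Completed: cp=U+0713 (starts at byte 0)
Byte[2]=4F: 1-byte ASCII. cp=U+004F
Byte[3]=FA: INVALID lead byte (not 0xxx/110x/1110/11110)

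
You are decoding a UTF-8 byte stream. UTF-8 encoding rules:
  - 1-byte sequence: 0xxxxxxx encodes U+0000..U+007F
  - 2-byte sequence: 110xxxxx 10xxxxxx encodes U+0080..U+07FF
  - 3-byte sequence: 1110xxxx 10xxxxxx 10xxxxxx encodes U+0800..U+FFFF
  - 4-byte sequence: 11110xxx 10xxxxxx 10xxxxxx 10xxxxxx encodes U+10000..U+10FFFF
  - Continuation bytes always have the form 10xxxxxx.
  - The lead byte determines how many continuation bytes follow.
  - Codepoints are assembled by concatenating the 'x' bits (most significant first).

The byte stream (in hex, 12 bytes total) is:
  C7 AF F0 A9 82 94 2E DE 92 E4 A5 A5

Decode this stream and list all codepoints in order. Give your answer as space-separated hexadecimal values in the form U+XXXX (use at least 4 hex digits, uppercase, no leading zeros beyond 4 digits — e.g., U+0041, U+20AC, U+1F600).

Answer: U+01EF U+29094 U+002E U+0792 U+4965

Derivation:
Byte[0]=C7: 2-byte lead, need 1 cont bytes. acc=0x7
Byte[1]=AF: continuation. acc=(acc<<6)|0x2F=0x1EF
Completed: cp=U+01EF (starts at byte 0)
Byte[2]=F0: 4-byte lead, need 3 cont bytes. acc=0x0
Byte[3]=A9: continuation. acc=(acc<<6)|0x29=0x29
Byte[4]=82: continuation. acc=(acc<<6)|0x02=0xA42
Byte[5]=94: continuation. acc=(acc<<6)|0x14=0x29094
Completed: cp=U+29094 (starts at byte 2)
Byte[6]=2E: 1-byte ASCII. cp=U+002E
Byte[7]=DE: 2-byte lead, need 1 cont bytes. acc=0x1E
Byte[8]=92: continuation. acc=(acc<<6)|0x12=0x792
Completed: cp=U+0792 (starts at byte 7)
Byte[9]=E4: 3-byte lead, need 2 cont bytes. acc=0x4
Byte[10]=A5: continuation. acc=(acc<<6)|0x25=0x125
Byte[11]=A5: continuation. acc=(acc<<6)|0x25=0x4965
Completed: cp=U+4965 (starts at byte 9)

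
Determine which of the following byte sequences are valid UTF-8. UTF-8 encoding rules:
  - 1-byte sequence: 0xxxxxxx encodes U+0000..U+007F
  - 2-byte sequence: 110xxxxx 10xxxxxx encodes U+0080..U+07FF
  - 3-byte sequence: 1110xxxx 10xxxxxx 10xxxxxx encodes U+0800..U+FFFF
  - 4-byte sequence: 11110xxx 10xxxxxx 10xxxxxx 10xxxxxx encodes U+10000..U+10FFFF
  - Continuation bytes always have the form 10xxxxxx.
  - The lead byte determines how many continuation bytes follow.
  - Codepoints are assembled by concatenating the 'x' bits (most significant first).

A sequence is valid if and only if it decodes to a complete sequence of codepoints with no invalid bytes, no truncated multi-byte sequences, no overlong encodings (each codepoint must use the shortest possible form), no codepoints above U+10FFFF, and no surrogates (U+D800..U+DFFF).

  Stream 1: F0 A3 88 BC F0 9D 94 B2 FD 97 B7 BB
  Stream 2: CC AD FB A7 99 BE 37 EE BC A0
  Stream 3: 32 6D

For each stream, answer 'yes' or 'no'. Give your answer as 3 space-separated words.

Stream 1: error at byte offset 8. INVALID
Stream 2: error at byte offset 2. INVALID
Stream 3: decodes cleanly. VALID

Answer: no no yes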